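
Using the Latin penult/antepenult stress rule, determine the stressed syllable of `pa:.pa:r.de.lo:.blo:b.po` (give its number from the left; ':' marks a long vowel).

5

Classical Latin: stress the penult if heavy (long vowel or closed), else the antepenult.
Weights: 4 lo: H, 5 blo:b H, 6 po L.
The penult (syllable 5, blo:b) is heavy, so it takes stress.
Stress on syllable 5: pa:.pa:r.de.lo:.ˈblo:b.po.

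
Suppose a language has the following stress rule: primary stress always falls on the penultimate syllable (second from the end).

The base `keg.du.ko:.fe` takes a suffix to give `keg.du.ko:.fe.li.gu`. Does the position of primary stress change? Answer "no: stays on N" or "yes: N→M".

yes: 3→5

Base `keg.du.ko:.fe` (4 syllables):
  The word has 4 syllables; the penultimate syllable (second from the end) is syllable 3 (ko:).
  → primary stress on syllable 3.
Suffixed `keg.du.ko:.fe.li.gu` (6 syllables):
  The word has 6 syllables; the penultimate syllable (second from the end) is syllable 5 (li).
  → primary stress on syllable 5.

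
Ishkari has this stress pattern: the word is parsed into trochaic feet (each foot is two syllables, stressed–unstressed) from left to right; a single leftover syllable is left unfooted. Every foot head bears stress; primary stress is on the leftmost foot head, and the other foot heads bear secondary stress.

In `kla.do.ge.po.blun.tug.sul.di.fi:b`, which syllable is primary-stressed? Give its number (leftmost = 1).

Parse left to right into trochaic (ˈσσ) feet: (ˈkla.do) (ˈge.po) (ˈblun.tug) (ˈsul.di) fi:b. Syllable 9 is left unfooted.
Foot heads (stressed positions): 1, 3, 5, 7.
End Rule Leftmost: primary stress on the leftmost head = syllable 1.
Primary stress: syllable 1 → ˈkla.do.ge.po.blun.tug.sul.di.fi:b.

1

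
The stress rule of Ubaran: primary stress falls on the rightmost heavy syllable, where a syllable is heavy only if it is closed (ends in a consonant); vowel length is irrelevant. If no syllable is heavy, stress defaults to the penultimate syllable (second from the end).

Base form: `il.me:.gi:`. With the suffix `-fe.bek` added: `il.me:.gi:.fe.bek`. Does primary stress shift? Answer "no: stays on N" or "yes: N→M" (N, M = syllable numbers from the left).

Base `il.me:.gi:` (3 syllables):
  Weights: 1 il H, 2 me: L, 3 gi: L.
  Heavy syllables in the domain: 1. The rightmost is syllable 1 (il).
  → primary stress on syllable 1.
Suffixed `il.me:.gi:.fe.bek` (5 syllables):
  Weights: 1 il H, 2 me: L, 3 gi: L, 4 fe L, 5 bek H.
  Heavy syllables in the domain: 1, 5. The rightmost is syllable 5 (bek).
  → primary stress on syllable 5.

yes: 1→5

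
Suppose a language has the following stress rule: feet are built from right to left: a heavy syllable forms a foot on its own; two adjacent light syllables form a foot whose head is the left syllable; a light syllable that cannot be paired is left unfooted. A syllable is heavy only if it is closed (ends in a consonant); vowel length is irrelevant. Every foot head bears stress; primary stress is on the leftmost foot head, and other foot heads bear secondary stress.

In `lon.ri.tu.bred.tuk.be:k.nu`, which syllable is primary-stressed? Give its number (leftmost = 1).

1

Weights: 1 lon H, 2 ri L, 3 tu L, 4 bred H, 5 tuk H, 6 be:k H, 7 nu L.
Parse right to left (heavy = foot alone; LL = one foot; stranded L unfooted): (ˈlon) (ˈri.tu) (ˈbred) (ˈtuk) (ˈbe:k) nu.
Foot heads: 1, 2, 4, 5, 6.
Primary stress on the leftmost head = syllable 1.
Primary stress: syllable 1 → ˈlon.ri.tu.bred.tuk.be:k.nu.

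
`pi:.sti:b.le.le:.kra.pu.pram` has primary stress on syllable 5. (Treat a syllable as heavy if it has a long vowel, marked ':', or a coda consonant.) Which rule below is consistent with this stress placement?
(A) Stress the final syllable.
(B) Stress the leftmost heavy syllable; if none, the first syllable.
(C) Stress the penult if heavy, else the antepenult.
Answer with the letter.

C

Rule A → syllable 7 (observed: 5).
Rule B → syllable 1 (observed: 5).
Rule C → syllable 5 ✓.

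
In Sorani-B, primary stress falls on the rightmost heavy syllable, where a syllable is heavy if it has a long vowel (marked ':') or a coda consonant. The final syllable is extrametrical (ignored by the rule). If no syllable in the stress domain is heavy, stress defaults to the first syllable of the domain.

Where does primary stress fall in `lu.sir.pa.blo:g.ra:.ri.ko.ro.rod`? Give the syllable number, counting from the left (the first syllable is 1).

5

The final syllable (9, rod) is extrametrical; the stress domain is syllables 1–8.
Weights: 1 lu L, 2 sir H, 3 pa L, 4 blo:g H, 5 ra: H, 6 ri L, 7 ko L, 8 ro L.
Heavy syllables in the domain: 2, 4, 5. The rightmost is syllable 5 (ra:).
Primary stress: syllable 5 → lu.sir.pa.blo:g.ˈra:.ri.ko.ro.rod.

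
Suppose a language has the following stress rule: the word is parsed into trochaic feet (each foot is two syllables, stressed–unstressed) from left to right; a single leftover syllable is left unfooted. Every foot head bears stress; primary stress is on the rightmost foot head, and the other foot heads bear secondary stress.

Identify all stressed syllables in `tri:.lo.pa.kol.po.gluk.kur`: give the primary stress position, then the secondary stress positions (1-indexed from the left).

Parse left to right into trochaic (ˈσσ) feet: (ˈtri:.lo) (ˈpa.kol) (ˈpo.gluk) kur. Syllable 7 is left unfooted.
Foot heads (stressed positions): 1, 3, 5.
End Rule Rightmost: primary stress on the rightmost head = syllable 5.
Secondary stress on 1, 3: ˌtri:.lo.ˌpa.kol.ˈpo.gluk.kur.

primary 5, secondary 1, 3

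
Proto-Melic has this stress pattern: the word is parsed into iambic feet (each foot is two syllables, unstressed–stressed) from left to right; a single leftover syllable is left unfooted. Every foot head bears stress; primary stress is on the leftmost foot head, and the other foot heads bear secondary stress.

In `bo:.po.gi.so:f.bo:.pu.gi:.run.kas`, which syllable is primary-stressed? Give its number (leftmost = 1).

2

Parse left to right into iambic (σˈσ) feet: (bo:.ˈpo) (gi.ˈso:f) (bo:.ˈpu) (gi:.ˈrun) kas. Syllable 9 is left unfooted.
Foot heads (stressed positions): 2, 4, 6, 8.
End Rule Leftmost: primary stress on the leftmost head = syllable 2.
Primary stress: syllable 2 → bo:.ˈpo.gi.so:f.bo:.pu.gi:.run.kas.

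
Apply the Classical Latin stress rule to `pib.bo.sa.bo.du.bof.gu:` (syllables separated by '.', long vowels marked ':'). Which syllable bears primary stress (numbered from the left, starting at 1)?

6

Classical Latin: stress the penult if heavy (long vowel or closed), else the antepenult.
Weights: 5 du L, 6 bof H, 7 gu: H.
The penult (syllable 6, bof) is heavy, so it takes stress.
Stress on syllable 6: pib.bo.sa.bo.du.ˈbof.gu:.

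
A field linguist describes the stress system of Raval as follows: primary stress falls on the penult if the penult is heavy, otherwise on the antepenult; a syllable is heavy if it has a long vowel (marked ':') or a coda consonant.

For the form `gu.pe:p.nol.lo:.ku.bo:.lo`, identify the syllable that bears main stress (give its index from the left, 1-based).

Weights: 5 ku L, 6 bo: H, 7 lo L.
The penult (syllable 6, bo:) is heavy, so it takes stress.
Primary stress: syllable 6 → gu.pe:p.nol.lo:.ku.ˈbo:.lo.

6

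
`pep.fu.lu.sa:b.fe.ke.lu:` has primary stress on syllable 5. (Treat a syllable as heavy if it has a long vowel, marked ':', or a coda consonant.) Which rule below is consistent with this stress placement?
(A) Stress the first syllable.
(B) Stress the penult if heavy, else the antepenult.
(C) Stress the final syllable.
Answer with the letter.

B

Rule A → syllable 1 (observed: 5).
Rule B → syllable 5 ✓.
Rule C → syllable 7 (observed: 5).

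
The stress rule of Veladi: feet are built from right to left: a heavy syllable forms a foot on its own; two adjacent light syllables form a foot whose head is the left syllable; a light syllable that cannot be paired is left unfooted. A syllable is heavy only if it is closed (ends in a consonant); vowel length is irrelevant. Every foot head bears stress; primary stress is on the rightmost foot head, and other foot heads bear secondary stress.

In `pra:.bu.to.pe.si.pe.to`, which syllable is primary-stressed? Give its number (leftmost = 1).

Weights: 1 pra: L, 2 bu L, 3 to L, 4 pe L, 5 si L, 6 pe L, 7 to L.
Parse right to left (heavy = foot alone; LL = one foot; stranded L unfooted): pra: (ˈbu.to) (ˈpe.si) (ˈpe.to).
Foot heads: 2, 4, 6.
Primary stress on the rightmost head = syllable 6.
Primary stress: syllable 6 → pra:.bu.to.pe.si.ˈpe.to.

6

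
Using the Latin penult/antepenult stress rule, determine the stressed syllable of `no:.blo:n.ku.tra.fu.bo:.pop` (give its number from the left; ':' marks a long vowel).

Classical Latin: stress the penult if heavy (long vowel or closed), else the antepenult.
Weights: 5 fu L, 6 bo: H, 7 pop H.
The penult (syllable 6, bo:) is heavy, so it takes stress.
Stress on syllable 6: no:.blo:n.ku.tra.fu.ˈbo:.pop.

6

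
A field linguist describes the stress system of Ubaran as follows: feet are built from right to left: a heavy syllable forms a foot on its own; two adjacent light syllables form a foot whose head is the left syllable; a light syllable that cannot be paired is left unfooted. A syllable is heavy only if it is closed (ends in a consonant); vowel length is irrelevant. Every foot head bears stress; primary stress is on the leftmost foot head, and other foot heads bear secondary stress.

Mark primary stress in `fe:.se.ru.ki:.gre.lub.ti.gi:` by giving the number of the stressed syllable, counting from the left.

Weights: 1 fe: L, 2 se L, 3 ru L, 4 ki: L, 5 gre L, 6 lub H, 7 ti L, 8 gi: L.
Parse right to left (heavy = foot alone; LL = one foot; stranded L unfooted): fe: (ˈse.ru) (ˈki:.gre) (ˈlub) (ˈti.gi:).
Foot heads: 2, 4, 6, 7.
Primary stress on the leftmost head = syllable 2.
Primary stress: syllable 2 → fe:.ˈse.ru.ki:.gre.lub.ti.gi:.

2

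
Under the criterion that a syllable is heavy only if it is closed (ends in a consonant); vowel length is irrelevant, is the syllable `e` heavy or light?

light

`e`: short vowel, open (no coda). Open (no coda) → light.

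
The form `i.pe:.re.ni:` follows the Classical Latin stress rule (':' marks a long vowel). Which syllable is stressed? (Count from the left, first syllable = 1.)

2

Classical Latin: stress the penult if heavy (long vowel or closed), else the antepenult.
Weights: 2 pe: H, 3 re L, 4 ni: H.
The penult (syllable 3, re) is light, so stress falls on the antepenult (syllable 2, pe:).
Stress on syllable 2: i.ˈpe:.re.ni:.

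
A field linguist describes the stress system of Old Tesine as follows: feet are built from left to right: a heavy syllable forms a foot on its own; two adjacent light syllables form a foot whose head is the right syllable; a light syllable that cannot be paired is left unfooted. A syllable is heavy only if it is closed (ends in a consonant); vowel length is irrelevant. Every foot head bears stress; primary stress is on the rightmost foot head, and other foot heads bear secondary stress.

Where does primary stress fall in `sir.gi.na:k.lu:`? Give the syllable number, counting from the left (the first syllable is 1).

3

Weights: 1 sir H, 2 gi L, 3 na:k H, 4 lu: L.
Parse left to right (heavy = foot alone; LL = one foot; stranded L unfooted): (ˈsir) gi (ˈna:k) lu:.
Foot heads: 1, 3.
Primary stress on the rightmost head = syllable 3.
Primary stress: syllable 3 → sir.gi.ˈna:k.lu:.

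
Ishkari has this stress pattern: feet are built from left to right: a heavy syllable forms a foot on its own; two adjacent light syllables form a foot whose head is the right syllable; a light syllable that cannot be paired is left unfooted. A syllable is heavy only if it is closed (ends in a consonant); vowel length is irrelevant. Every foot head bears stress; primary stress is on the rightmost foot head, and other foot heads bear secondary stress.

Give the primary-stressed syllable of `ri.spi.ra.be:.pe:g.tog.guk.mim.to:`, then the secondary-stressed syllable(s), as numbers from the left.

primary 8, secondary 2, 4, 5, 6, 7

Weights: 1 ri L, 2 spi L, 3 ra L, 4 be: L, 5 pe:g H, 6 tog H, 7 guk H, 8 mim H, 9 to: L.
Parse left to right (heavy = foot alone; LL = one foot; stranded L unfooted): (ri.ˈspi) (ra.ˈbe:) (ˈpe:g) (ˈtog) (ˈguk) (ˈmim) to:.
Foot heads: 2, 4, 5, 6, 7, 8.
Primary stress on the rightmost head = syllable 8.
Secondary stress on 2, 4, 5, 6, 7: ri.ˌspi.ra.ˌbe:.ˌpe:g.ˌtog.ˌguk.ˈmim.to:.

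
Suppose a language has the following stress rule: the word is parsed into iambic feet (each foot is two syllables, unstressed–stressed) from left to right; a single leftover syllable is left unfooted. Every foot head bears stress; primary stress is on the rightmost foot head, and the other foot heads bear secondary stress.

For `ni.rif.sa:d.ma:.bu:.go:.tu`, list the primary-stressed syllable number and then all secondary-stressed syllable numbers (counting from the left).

Parse left to right into iambic (σˈσ) feet: (ni.ˈrif) (sa:d.ˈma:) (bu:.ˈgo:) tu. Syllable 7 is left unfooted.
Foot heads (stressed positions): 2, 4, 6.
End Rule Rightmost: primary stress on the rightmost head = syllable 6.
Secondary stress on 2, 4: ni.ˌrif.sa:d.ˌma:.bu:.ˈgo:.tu.

primary 6, secondary 2, 4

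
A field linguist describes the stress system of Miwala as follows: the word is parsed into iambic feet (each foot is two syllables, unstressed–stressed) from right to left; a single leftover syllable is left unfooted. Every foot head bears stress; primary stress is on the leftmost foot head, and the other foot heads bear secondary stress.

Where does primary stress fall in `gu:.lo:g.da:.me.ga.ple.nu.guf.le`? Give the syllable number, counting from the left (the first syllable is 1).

Parse right to left into iambic (σˈσ) feet: gu: (lo:g.ˈda:) (me.ˈga) (ple.ˈnu) (guf.ˈle). Syllable 1 is left unfooted.
Foot heads (stressed positions): 3, 5, 7, 9.
End Rule Leftmost: primary stress on the leftmost head = syllable 3.
Primary stress: syllable 3 → gu:.lo:g.ˈda:.me.ga.ple.nu.guf.le.

3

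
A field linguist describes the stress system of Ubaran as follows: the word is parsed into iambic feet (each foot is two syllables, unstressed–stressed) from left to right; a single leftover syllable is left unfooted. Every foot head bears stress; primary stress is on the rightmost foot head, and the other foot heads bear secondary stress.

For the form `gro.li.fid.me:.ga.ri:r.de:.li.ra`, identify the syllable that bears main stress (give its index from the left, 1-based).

Parse left to right into iambic (σˈσ) feet: (gro.ˈli) (fid.ˈme:) (ga.ˈri:r) (de:.ˈli) ra. Syllable 9 is left unfooted.
Foot heads (stressed positions): 2, 4, 6, 8.
End Rule Rightmost: primary stress on the rightmost head = syllable 8.
Primary stress: syllable 8 → gro.li.fid.me:.ga.ri:r.de:.ˈli.ra.

8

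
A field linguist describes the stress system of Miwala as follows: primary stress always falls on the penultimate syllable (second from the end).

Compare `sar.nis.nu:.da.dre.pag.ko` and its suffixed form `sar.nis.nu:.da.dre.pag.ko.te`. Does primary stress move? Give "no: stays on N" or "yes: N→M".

Base `sar.nis.nu:.da.dre.pag.ko` (7 syllables):
  The word has 7 syllables; the penultimate syllable (second from the end) is syllable 6 (pag).
  → primary stress on syllable 6.
Suffixed `sar.nis.nu:.da.dre.pag.ko.te` (8 syllables):
  The word has 8 syllables; the penultimate syllable (second from the end) is syllable 7 (ko).
  → primary stress on syllable 7.

yes: 6→7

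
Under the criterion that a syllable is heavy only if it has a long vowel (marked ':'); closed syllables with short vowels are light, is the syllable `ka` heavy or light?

light

`ka`: short vowel, open (no coda). Short vowel → light.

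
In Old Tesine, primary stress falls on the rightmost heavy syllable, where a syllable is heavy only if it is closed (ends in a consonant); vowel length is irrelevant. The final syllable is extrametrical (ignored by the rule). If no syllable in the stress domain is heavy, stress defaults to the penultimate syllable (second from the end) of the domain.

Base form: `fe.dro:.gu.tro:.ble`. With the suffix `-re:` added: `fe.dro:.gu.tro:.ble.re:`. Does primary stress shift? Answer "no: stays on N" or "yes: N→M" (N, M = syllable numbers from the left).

yes: 3→4

Base `fe.dro:.gu.tro:.ble` (5 syllables):
  The final syllable (5, ble) is extrametrical; the stress domain is syllables 1–4.
  Weights: 1 fe L, 2 dro: L, 3 gu L, 4 tro: L.
  No heavy syllable in the domain; default to the penultimate syllable (second from the end) of the domain = syllable 3.
  → primary stress on syllable 3.
Suffixed `fe.dro:.gu.tro:.ble.re:` (6 syllables):
  The final syllable (6, re:) is extrametrical; the stress domain is syllables 1–5.
  Weights: 1 fe L, 2 dro: L, 3 gu L, 4 tro: L, 5 ble L.
  No heavy syllable in the domain; default to the penultimate syllable (second from the end) of the domain = syllable 4.
  → primary stress on syllable 4.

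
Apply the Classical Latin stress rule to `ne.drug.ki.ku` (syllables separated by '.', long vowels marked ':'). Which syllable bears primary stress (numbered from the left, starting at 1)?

2

Classical Latin: stress the penult if heavy (long vowel or closed), else the antepenult.
Weights: 2 drug H, 3 ki L, 4 ku L.
The penult (syllable 3, ki) is light, so stress falls on the antepenult (syllable 2, drug).
Stress on syllable 2: ne.ˈdrug.ki.ku.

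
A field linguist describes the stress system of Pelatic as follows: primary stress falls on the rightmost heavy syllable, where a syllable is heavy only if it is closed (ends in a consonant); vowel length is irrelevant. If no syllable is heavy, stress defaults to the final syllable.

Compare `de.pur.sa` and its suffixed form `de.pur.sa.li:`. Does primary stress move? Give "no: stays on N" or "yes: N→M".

no: stays on 2

Base `de.pur.sa` (3 syllables):
  Weights: 1 de L, 2 pur H, 3 sa L.
  Heavy syllables in the domain: 2. The rightmost is syllable 2 (pur).
  → primary stress on syllable 2.
Suffixed `de.pur.sa.li:` (4 syllables):
  Weights: 1 de L, 2 pur H, 3 sa L, 4 li: L.
  Heavy syllables in the domain: 2. The rightmost is syllable 2 (pur).
  → primary stress on syllable 2.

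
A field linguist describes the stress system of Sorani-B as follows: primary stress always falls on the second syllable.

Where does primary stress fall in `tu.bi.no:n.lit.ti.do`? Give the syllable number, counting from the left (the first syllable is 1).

2

The word has 6 syllables; the second syllable is syllable 2 (bi).
Primary stress: syllable 2 → tu.ˈbi.no:n.lit.ti.do.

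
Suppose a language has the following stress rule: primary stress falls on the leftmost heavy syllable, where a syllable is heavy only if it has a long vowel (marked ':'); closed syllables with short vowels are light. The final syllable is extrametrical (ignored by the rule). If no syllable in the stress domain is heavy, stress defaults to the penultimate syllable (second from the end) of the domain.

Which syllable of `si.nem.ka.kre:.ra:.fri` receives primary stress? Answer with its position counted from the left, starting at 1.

4

The final syllable (6, fri) is extrametrical; the stress domain is syllables 1–5.
Weights: 1 si L, 2 nem L, 3 ka L, 4 kre: H, 5 ra: H.
Heavy syllables in the domain: 4, 5. The leftmost is syllable 4 (kre:).
Primary stress: syllable 4 → si.nem.ka.ˈkre:.ra:.fri.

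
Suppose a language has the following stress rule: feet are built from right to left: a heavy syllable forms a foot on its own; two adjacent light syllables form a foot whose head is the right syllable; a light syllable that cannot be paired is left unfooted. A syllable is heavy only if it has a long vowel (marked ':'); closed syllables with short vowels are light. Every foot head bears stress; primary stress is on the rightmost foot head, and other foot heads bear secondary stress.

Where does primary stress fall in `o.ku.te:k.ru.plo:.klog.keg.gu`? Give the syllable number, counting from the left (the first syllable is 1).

8

Weights: 1 o L, 2 ku L, 3 te:k H, 4 ru L, 5 plo: H, 6 klog L, 7 keg L, 8 gu L.
Parse right to left (heavy = foot alone; LL = one foot; stranded L unfooted): (o.ˈku) (ˈte:k) ru (ˈplo:) klog (keg.ˈgu).
Foot heads: 2, 3, 5, 8.
Primary stress on the rightmost head = syllable 8.
Primary stress: syllable 8 → o.ku.te:k.ru.plo:.klog.keg.ˈgu.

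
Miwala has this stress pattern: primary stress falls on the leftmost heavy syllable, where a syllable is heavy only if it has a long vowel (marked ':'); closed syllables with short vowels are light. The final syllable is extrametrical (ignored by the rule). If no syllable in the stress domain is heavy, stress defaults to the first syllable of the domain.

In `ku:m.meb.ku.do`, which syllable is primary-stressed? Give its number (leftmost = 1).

The final syllable (4, do) is extrametrical; the stress domain is syllables 1–3.
Weights: 1 ku:m H, 2 meb L, 3 ku L.
Heavy syllables in the domain: 1. The leftmost is syllable 1 (ku:m).
Primary stress: syllable 1 → ˈku:m.meb.ku.do.

1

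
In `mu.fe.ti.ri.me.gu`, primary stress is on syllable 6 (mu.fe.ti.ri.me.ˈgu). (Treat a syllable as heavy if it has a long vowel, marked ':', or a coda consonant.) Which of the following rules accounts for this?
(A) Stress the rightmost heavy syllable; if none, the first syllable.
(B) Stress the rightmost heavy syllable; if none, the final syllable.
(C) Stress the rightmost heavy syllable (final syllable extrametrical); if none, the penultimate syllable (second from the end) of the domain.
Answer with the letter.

Rule A → syllable 1 (observed: 6).
Rule B → syllable 6 ✓.
Rule C → syllable 4 (observed: 6).

B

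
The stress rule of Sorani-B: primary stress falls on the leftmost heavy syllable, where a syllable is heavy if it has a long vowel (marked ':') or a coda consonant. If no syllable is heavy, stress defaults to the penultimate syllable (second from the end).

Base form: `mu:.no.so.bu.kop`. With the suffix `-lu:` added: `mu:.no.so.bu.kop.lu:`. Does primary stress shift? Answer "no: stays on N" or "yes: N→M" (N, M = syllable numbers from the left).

no: stays on 1

Base `mu:.no.so.bu.kop` (5 syllables):
  Weights: 1 mu: H, 2 no L, 3 so L, 4 bu L, 5 kop H.
  Heavy syllables in the domain: 1, 5. The leftmost is syllable 1 (mu:).
  → primary stress on syllable 1.
Suffixed `mu:.no.so.bu.kop.lu:` (6 syllables):
  Weights: 1 mu: H, 2 no L, 3 so L, 4 bu L, 5 kop H, 6 lu: H.
  Heavy syllables in the domain: 1, 5, 6. The leftmost is syllable 1 (mu:).
  → primary stress on syllable 1.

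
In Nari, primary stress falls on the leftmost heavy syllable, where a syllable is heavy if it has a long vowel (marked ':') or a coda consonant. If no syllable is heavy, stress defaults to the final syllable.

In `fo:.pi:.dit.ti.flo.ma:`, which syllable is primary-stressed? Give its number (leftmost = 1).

Weights: 1 fo: H, 2 pi: H, 3 dit H, 4 ti L, 5 flo L, 6 ma: H.
Heavy syllables in the domain: 1, 2, 3, 6. The leftmost is syllable 1 (fo:).
Primary stress: syllable 1 → ˈfo:.pi:.dit.ti.flo.ma:.

1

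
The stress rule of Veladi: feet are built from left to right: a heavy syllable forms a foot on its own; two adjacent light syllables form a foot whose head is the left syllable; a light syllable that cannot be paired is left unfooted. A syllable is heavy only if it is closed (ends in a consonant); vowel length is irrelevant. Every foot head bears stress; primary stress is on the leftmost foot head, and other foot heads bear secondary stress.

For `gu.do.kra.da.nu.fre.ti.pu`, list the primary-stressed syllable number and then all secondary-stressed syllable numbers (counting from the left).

Weights: 1 gu L, 2 do L, 3 kra L, 4 da L, 5 nu L, 6 fre L, 7 ti L, 8 pu L.
Parse left to right (heavy = foot alone; LL = one foot; stranded L unfooted): (ˈgu.do) (ˈkra.da) (ˈnu.fre) (ˈti.pu).
Foot heads: 1, 3, 5, 7.
Primary stress on the leftmost head = syllable 1.
Secondary stress on 3, 5, 7: ˈgu.do.ˌkra.da.ˌnu.fre.ˌti.pu.

primary 1, secondary 3, 5, 7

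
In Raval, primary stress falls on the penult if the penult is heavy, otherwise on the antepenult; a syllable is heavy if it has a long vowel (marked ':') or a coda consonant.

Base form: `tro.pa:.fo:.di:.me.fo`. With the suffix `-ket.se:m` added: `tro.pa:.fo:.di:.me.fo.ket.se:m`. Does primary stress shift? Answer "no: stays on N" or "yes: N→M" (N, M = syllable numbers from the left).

yes: 4→7

Base `tro.pa:.fo:.di:.me.fo` (6 syllables):
  Weights: 4 di: H, 5 me L, 6 fo L.
  The penult (syllable 5, me) is light, so stress falls on the antepenult (syllable 4, di:).
  → primary stress on syllable 4.
Suffixed `tro.pa:.fo:.di:.me.fo.ket.se:m` (8 syllables):
  Weights: 6 fo L, 7 ket H, 8 se:m H.
  The penult (syllable 7, ket) is heavy, so it takes stress.
  → primary stress on syllable 7.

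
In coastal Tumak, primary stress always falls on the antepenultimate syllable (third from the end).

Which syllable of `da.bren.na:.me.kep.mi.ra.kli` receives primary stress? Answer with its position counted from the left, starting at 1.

6

The word has 8 syllables; the antepenultimate syllable (third from the end) is syllable 6 (mi).
Primary stress: syllable 6 → da.bren.na:.me.kep.ˈmi.ra.kli.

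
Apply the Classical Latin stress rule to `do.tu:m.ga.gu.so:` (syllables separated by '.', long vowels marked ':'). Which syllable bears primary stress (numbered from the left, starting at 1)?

Classical Latin: stress the penult if heavy (long vowel or closed), else the antepenult.
Weights: 3 ga L, 4 gu L, 5 so: H.
The penult (syllable 4, gu) is light, so stress falls on the antepenult (syllable 3, ga).
Stress on syllable 3: do.tu:m.ˈga.gu.so:.

3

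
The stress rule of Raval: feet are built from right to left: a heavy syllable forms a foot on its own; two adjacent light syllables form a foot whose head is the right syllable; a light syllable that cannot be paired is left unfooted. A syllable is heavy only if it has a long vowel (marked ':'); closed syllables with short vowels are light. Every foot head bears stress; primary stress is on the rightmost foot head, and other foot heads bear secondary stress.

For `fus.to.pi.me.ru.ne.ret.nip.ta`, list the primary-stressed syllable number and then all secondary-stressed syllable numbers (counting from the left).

primary 9, secondary 3, 5, 7

Weights: 1 fus L, 2 to L, 3 pi L, 4 me L, 5 ru L, 6 ne L, 7 ret L, 8 nip L, 9 ta L.
Parse right to left (heavy = foot alone; LL = one foot; stranded L unfooted): fus (to.ˈpi) (me.ˈru) (ne.ˈret) (nip.ˈta).
Foot heads: 3, 5, 7, 9.
Primary stress on the rightmost head = syllable 9.
Secondary stress on 3, 5, 7: fus.to.ˌpi.me.ˌru.ne.ˌret.nip.ˈta.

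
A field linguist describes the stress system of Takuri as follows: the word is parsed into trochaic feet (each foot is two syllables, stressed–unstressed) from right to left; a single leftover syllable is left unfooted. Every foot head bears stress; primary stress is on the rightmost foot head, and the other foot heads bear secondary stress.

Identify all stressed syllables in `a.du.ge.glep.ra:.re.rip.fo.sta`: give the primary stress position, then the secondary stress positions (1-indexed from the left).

primary 8, secondary 2, 4, 6

Parse right to left into trochaic (ˈσσ) feet: a (ˈdu.ge) (ˈglep.ra:) (ˈre.rip) (ˈfo.sta). Syllable 1 is left unfooted.
Foot heads (stressed positions): 2, 4, 6, 8.
End Rule Rightmost: primary stress on the rightmost head = syllable 8.
Secondary stress on 2, 4, 6: a.ˌdu.ge.ˌglep.ra:.ˌre.rip.ˈfo.sta.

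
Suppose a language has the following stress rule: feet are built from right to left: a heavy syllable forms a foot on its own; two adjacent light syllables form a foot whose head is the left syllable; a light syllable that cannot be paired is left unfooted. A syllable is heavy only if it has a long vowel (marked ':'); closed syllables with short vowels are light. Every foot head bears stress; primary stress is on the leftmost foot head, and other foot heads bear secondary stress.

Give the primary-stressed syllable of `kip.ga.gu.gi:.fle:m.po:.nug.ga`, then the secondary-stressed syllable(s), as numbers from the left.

Weights: 1 kip L, 2 ga L, 3 gu L, 4 gi: H, 5 fle:m H, 6 po: H, 7 nug L, 8 ga L.
Parse right to left (heavy = foot alone; LL = one foot; stranded L unfooted): kip (ˈga.gu) (ˈgi:) (ˈfle:m) (ˈpo:) (ˈnug.ga).
Foot heads: 2, 4, 5, 6, 7.
Primary stress on the leftmost head = syllable 2.
Secondary stress on 4, 5, 6, 7: kip.ˈga.gu.ˌgi:.ˌfle:m.ˌpo:.ˌnug.ga.

primary 2, secondary 4, 5, 6, 7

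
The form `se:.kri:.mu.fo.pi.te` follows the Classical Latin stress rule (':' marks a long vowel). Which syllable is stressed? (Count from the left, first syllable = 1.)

4

Classical Latin: stress the penult if heavy (long vowel or closed), else the antepenult.
Weights: 4 fo L, 5 pi L, 6 te L.
The penult (syllable 5, pi) is light, so stress falls on the antepenult (syllable 4, fo).
Stress on syllable 4: se:.kri:.mu.ˈfo.pi.te.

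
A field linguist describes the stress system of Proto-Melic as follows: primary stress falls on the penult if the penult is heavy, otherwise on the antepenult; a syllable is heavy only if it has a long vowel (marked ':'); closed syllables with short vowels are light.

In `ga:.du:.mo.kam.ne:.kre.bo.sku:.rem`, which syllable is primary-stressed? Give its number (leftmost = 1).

8

Weights: 7 bo L, 8 sku: H, 9 rem L.
The penult (syllable 8, sku:) is heavy, so it takes stress.
Primary stress: syllable 8 → ga:.du:.mo.kam.ne:.kre.bo.ˈsku:.rem.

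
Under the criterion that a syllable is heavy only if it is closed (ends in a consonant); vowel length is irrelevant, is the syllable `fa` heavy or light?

`fa`: short vowel, open (no coda). Open (no coda) → light.

light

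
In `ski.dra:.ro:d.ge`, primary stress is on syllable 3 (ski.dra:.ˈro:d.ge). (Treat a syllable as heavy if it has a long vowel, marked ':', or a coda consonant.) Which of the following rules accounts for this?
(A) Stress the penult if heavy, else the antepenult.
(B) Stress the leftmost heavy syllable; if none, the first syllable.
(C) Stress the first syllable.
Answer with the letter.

A

Rule A → syllable 3 ✓.
Rule B → syllable 2 (observed: 3).
Rule C → syllable 1 (observed: 3).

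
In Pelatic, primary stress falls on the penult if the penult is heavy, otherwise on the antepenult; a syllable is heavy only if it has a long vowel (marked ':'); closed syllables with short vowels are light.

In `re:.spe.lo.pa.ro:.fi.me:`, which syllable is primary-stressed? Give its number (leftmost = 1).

5

Weights: 5 ro: H, 6 fi L, 7 me: H.
The penult (syllable 6, fi) is light, so stress falls on the antepenult (syllable 5, ro:).
Primary stress: syllable 5 → re:.spe.lo.pa.ˈro:.fi.me:.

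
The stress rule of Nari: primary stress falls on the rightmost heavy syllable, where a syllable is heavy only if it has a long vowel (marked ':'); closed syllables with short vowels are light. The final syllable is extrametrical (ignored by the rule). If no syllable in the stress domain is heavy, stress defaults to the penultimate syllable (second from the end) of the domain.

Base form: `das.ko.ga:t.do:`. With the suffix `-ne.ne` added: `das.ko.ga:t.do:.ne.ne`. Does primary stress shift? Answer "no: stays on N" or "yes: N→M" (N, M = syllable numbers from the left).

yes: 3→4

Base `das.ko.ga:t.do:` (4 syllables):
  The final syllable (4, do:) is extrametrical; the stress domain is syllables 1–3.
  Weights: 1 das L, 2 ko L, 3 ga:t H.
  Heavy syllables in the domain: 3. The rightmost is syllable 3 (ga:t).
  → primary stress on syllable 3.
Suffixed `das.ko.ga:t.do:.ne.ne` (6 syllables):
  The final syllable (6, ne) is extrametrical; the stress domain is syllables 1–5.
  Weights: 1 das L, 2 ko L, 3 ga:t H, 4 do: H, 5 ne L.
  Heavy syllables in the domain: 3, 4. The rightmost is syllable 4 (do:).
  → primary stress on syllable 4.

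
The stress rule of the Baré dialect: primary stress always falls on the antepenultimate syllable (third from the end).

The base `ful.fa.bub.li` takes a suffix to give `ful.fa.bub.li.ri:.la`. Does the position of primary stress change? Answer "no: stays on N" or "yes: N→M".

yes: 2→4

Base `ful.fa.bub.li` (4 syllables):
  The word has 4 syllables; the antepenultimate syllable (third from the end) is syllable 2 (fa).
  → primary stress on syllable 2.
Suffixed `ful.fa.bub.li.ri:.la` (6 syllables):
  The word has 6 syllables; the antepenultimate syllable (third from the end) is syllable 4 (li).
  → primary stress on syllable 4.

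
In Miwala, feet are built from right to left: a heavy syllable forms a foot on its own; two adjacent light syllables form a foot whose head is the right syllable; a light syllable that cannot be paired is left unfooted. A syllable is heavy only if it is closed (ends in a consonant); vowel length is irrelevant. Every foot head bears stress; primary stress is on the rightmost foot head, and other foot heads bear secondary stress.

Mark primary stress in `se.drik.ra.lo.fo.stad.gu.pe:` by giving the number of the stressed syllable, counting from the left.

Weights: 1 se L, 2 drik H, 3 ra L, 4 lo L, 5 fo L, 6 stad H, 7 gu L, 8 pe: L.
Parse right to left (heavy = foot alone; LL = one foot; stranded L unfooted): se (ˈdrik) ra (lo.ˈfo) (ˈstad) (gu.ˈpe:).
Foot heads: 2, 5, 6, 8.
Primary stress on the rightmost head = syllable 8.
Primary stress: syllable 8 → se.drik.ra.lo.fo.stad.gu.ˈpe:.

8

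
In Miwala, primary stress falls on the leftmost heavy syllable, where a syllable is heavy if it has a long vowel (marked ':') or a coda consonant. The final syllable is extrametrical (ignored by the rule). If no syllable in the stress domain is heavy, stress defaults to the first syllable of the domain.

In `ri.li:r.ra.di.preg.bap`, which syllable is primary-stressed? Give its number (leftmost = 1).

2

The final syllable (6, bap) is extrametrical; the stress domain is syllables 1–5.
Weights: 1 ri L, 2 li:r H, 3 ra L, 4 di L, 5 preg H.
Heavy syllables in the domain: 2, 5. The leftmost is syllable 2 (li:r).
Primary stress: syllable 2 → ri.ˈli:r.ra.di.preg.bap.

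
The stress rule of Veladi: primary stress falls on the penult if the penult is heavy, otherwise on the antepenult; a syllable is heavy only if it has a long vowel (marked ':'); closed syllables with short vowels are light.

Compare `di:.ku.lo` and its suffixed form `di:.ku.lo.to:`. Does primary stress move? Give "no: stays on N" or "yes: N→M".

Base `di:.ku.lo` (3 syllables):
  Weights: 1 di: H, 2 ku L, 3 lo L.
  The penult (syllable 2, ku) is light, so stress falls on the antepenult (syllable 1, di:).
  → primary stress on syllable 1.
Suffixed `di:.ku.lo.to:` (4 syllables):
  Weights: 2 ku L, 3 lo L, 4 to: H.
  The penult (syllable 3, lo) is light, so stress falls on the antepenult (syllable 2, ku).
  → primary stress on syllable 2.

yes: 1→2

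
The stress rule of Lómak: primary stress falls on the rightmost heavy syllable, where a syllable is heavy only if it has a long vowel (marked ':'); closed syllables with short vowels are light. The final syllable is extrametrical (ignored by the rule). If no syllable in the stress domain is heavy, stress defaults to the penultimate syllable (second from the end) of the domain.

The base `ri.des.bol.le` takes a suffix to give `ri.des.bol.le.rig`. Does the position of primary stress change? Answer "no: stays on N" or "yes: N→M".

Base `ri.des.bol.le` (4 syllables):
  The final syllable (4, le) is extrametrical; the stress domain is syllables 1–3.
  Weights: 1 ri L, 2 des L, 3 bol L.
  No heavy syllable in the domain; default to the penultimate syllable (second from the end) of the domain = syllable 2.
  → primary stress on syllable 2.
Suffixed `ri.des.bol.le.rig` (5 syllables):
  The final syllable (5, rig) is extrametrical; the stress domain is syllables 1–4.
  Weights: 1 ri L, 2 des L, 3 bol L, 4 le L.
  No heavy syllable in the domain; default to the penultimate syllable (second from the end) of the domain = syllable 3.
  → primary stress on syllable 3.

yes: 2→3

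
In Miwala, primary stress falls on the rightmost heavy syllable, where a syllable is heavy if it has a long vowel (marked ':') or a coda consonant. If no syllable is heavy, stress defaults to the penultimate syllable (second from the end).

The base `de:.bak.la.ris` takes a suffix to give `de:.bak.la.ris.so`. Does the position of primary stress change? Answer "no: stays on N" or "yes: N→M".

no: stays on 4

Base `de:.bak.la.ris` (4 syllables):
  Weights: 1 de: H, 2 bak H, 3 la L, 4 ris H.
  Heavy syllables in the domain: 1, 2, 4. The rightmost is syllable 4 (ris).
  → primary stress on syllable 4.
Suffixed `de:.bak.la.ris.so` (5 syllables):
  Weights: 1 de: H, 2 bak H, 3 la L, 4 ris H, 5 so L.
  Heavy syllables in the domain: 1, 2, 4. The rightmost is syllable 4 (ris).
  → primary stress on syllable 4.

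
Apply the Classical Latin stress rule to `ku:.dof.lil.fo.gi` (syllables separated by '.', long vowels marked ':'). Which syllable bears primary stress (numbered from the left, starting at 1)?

3

Classical Latin: stress the penult if heavy (long vowel or closed), else the antepenult.
Weights: 3 lil H, 4 fo L, 5 gi L.
The penult (syllable 4, fo) is light, so stress falls on the antepenult (syllable 3, lil).
Stress on syllable 3: ku:.dof.ˈlil.fo.gi.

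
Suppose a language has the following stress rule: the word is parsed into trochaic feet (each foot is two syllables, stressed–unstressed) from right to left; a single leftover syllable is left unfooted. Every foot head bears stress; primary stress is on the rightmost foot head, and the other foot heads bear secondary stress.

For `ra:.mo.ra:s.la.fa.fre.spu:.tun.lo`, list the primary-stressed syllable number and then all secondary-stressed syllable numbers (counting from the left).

primary 8, secondary 2, 4, 6

Parse right to left into trochaic (ˈσσ) feet: ra: (ˈmo.ra:s) (ˈla.fa) (ˈfre.spu:) (ˈtun.lo). Syllable 1 is left unfooted.
Foot heads (stressed positions): 2, 4, 6, 8.
End Rule Rightmost: primary stress on the rightmost head = syllable 8.
Secondary stress on 2, 4, 6: ra:.ˌmo.ra:s.ˌla.fa.ˌfre.spu:.ˈtun.lo.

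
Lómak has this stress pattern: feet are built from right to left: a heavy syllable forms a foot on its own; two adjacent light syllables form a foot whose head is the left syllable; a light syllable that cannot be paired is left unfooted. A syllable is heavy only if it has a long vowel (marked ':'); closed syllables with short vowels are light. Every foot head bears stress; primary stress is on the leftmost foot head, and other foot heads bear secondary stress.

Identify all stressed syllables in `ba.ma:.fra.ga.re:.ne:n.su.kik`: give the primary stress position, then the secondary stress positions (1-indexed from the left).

primary 2, secondary 3, 5, 6, 7

Weights: 1 ba L, 2 ma: H, 3 fra L, 4 ga L, 5 re: H, 6 ne:n H, 7 su L, 8 kik L.
Parse right to left (heavy = foot alone; LL = one foot; stranded L unfooted): ba (ˈma:) (ˈfra.ga) (ˈre:) (ˈne:n) (ˈsu.kik).
Foot heads: 2, 3, 5, 6, 7.
Primary stress on the leftmost head = syllable 2.
Secondary stress on 3, 5, 6, 7: ba.ˈma:.ˌfra.ga.ˌre:.ˌne:n.ˌsu.kik.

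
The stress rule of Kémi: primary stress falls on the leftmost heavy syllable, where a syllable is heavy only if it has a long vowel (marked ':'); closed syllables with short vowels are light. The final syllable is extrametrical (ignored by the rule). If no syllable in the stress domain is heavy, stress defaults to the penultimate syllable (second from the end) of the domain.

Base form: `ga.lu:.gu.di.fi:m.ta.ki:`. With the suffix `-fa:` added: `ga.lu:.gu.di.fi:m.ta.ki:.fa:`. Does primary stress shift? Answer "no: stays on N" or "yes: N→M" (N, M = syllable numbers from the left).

Base `ga.lu:.gu.di.fi:m.ta.ki:` (7 syllables):
  The final syllable (7, ki:) is extrametrical; the stress domain is syllables 1–6.
  Weights: 1 ga L, 2 lu: H, 3 gu L, 4 di L, 5 fi:m H, 6 ta L.
  Heavy syllables in the domain: 2, 5. The leftmost is syllable 2 (lu:).
  → primary stress on syllable 2.
Suffixed `ga.lu:.gu.di.fi:m.ta.ki:.fa:` (8 syllables):
  The final syllable (8, fa:) is extrametrical; the stress domain is syllables 1–7.
  Weights: 1 ga L, 2 lu: H, 3 gu L, 4 di L, 5 fi:m H, 6 ta L, 7 ki: H.
  Heavy syllables in the domain: 2, 5, 7. The leftmost is syllable 2 (lu:).
  → primary stress on syllable 2.

no: stays on 2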